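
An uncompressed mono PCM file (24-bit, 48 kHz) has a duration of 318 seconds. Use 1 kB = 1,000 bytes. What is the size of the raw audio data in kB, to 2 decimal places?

Bytes = 48,000 samples/s × 318 s × 3 bytes/sample × 1 ch = 45,792,000 bytes.
45,792,000 / 1,000 = 45792.00 kB.

45792.00 kB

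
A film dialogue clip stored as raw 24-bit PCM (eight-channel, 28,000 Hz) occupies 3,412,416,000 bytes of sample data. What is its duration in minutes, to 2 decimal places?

84.63 minutes

Byte rate = 28,000 × 3 × 8 = 672,000 bytes/s.
Duration = 3,412,416,000 / 672,000 = 5,078 s.
5,078 s / 60 = 84.63 minutes.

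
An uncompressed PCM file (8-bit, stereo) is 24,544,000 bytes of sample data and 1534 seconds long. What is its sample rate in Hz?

8,000 Hz

Bytes = sample_rate × seconds × bytes_per_sample × channels.
sample_rate = 24,544,000 / (1,534 × 1 × 2) = 24,544,000 / 3,068 = 8,000 Hz.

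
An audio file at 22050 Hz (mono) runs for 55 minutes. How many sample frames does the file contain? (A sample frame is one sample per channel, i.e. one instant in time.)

55 minutes = 3,300 s.
22,050 samples/s × 3,300 s = 72,765,000 frames.

72,765,000 sample frames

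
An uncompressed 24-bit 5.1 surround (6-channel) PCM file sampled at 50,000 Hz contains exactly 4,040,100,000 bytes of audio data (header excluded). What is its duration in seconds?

4,489 seconds

Byte rate = 50,000 × 3 × 6 = 900,000 bytes/s.
Duration = 4,040,100,000 / 900,000 = 4,489 s.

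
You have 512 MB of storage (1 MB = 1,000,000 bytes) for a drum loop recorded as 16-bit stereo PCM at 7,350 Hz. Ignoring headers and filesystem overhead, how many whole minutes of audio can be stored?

Uncompressed byte rate = 7,350 × 2 × 2 = 29,400 bytes/s.
Capacity = 512 × 1,000,000 = 512,000,000 bytes.
512,000,000 / 29,400 ≈ 17414.97 s → 290 minutes.

290 minutes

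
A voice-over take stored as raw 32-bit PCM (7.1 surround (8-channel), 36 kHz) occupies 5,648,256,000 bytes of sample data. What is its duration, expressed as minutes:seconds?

81:43

Byte rate = 36,000 × 4 × 8 = 1,152,000 bytes/s.
Duration = 5,648,256,000 / 1,152,000 = 4,903 s.
4,903 s = 81:43.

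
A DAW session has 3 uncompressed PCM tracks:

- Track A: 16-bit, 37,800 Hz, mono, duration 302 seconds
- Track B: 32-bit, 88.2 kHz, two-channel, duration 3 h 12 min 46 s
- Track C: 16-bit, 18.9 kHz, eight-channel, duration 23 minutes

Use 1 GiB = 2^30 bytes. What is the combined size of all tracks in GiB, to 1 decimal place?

8.0 GiB

Track A: 37,800 × 302 × 2 × 1 = 22,831,200 bytes.
Track B: 3 h 12 min 46 s = 11,566 s; 88,200 × 11,566 × 4 × 2 = 8,160,969,600 bytes.
Track C: 23 minutes = 1,380 s; 18,900 × 1,380 × 2 × 8 = 417,312,000 bytes.
Total = 8,601,112,800 bytes = 8.0 GiB.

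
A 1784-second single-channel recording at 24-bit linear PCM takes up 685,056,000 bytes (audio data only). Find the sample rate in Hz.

128,000 Hz

Bytes = sample_rate × seconds × bytes_per_sample × channels.
sample_rate = 685,056,000 / (1,784 × 3 × 1) = 685,056,000 / 5,352 = 128,000 Hz.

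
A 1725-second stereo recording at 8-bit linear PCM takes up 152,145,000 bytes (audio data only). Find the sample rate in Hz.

Bytes = sample_rate × seconds × bytes_per_sample × channels.
sample_rate = 152,145,000 / (1,725 × 1 × 2) = 152,145,000 / 3,450 = 44,100 Hz.

44,100 Hz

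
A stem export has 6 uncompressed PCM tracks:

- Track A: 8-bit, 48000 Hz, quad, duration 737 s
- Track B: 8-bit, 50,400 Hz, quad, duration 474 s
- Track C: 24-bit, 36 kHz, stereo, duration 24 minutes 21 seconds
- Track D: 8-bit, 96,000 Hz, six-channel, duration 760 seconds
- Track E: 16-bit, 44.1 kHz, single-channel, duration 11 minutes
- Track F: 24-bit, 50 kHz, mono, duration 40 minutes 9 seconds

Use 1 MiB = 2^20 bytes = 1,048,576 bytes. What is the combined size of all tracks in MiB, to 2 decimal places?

Track A: 48,000 × 737 × 1 × 4 = 141,504,000 bytes.
Track B: 50,400 × 474 × 1 × 4 = 95,558,400 bytes.
Track C: 24 minutes 21 seconds = 1,461 s; 36,000 × 1,461 × 3 × 2 = 315,576,000 bytes.
Track D: 96,000 × 760 × 1 × 6 = 437,760,000 bytes.
Track E: 11 minutes = 660 s; 44,100 × 660 × 2 × 1 = 58,212,000 bytes.
Track F: 40 minutes 9 seconds = 2,409 s; 50,000 × 2,409 × 3 × 1 = 361,350,000 bytes.
Total = 1,409,960,400 bytes = 1344.64 MiB.

1344.64 MiB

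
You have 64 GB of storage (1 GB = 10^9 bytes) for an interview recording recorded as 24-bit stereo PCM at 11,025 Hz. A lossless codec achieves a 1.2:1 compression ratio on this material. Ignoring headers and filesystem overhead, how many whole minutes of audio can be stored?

19,349 minutes

Uncompressed byte rate = 11,025 × 3 × 2 = 66,150 bytes/s.
After 1.2:1 compression, effective rate ≈ 55125 bytes/s.
Capacity = 64 × 1,000,000,000 = 64,000,000,000 bytes.
64,000,000,000 / effective rate ≈ 1160997.73 s → 19,349 minutes.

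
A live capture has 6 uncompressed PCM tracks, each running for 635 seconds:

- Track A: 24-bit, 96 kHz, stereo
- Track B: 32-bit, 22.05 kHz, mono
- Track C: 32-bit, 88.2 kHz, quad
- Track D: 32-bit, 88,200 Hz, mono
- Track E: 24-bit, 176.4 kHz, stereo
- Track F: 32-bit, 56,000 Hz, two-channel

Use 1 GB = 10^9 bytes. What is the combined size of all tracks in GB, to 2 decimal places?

Track A: 96,000 × 635 × 3 × 2 = 365,760,000 bytes.
Track B: 22,050 × 635 × 4 × 1 = 56,007,000 bytes.
Track C: 88,200 × 635 × 4 × 4 = 896,112,000 bytes.
Track D: 88,200 × 635 × 4 × 1 = 224,028,000 bytes.
Track E: 176,400 × 635 × 3 × 2 = 672,084,000 bytes.
Track F: 56,000 × 635 × 4 × 2 = 284,480,000 bytes.
Total = 2,498,471,000 bytes = 2.50 GB.

2.50 GB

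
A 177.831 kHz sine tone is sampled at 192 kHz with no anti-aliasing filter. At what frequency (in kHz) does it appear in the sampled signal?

14.169 kHz

Nyquist = 192,000/2 = 96,000 Hz; 177,831 Hz exceeds it.
Alias = |177,831 − 1×192,000| = |177,831 − 192,000| = 14,169 Hz = 14.169 kHz.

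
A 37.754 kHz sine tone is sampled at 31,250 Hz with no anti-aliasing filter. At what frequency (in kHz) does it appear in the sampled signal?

Nyquist = 31,250/2 = 15,625 Hz; 37,754 Hz exceeds it.
Alias = |37,754 − 1×31,250| = |37,754 − 31,250| = 6,504 Hz = 6.504 kHz.

6.504 kHz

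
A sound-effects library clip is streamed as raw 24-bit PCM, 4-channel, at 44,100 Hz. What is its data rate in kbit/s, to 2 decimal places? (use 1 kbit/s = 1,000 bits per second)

4233.60 kbit/s

Bit rate = 44,100 × 24 × 4 = 4,233,600 bits/s.
= 4233.60 kbit/s.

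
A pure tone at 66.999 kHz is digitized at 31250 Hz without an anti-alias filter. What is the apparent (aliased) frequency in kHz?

4.499 kHz

Nyquist = 31,250/2 = 15,625 Hz; 66,999 Hz exceeds it.
Alias = |66,999 − 2×31,250| = |66,999 − 62,500| = 4,499 Hz = 4.499 kHz.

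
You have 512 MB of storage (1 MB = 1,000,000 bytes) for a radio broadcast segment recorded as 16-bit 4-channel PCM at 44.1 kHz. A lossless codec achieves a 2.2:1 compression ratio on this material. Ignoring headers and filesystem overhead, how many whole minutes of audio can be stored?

Uncompressed byte rate = 44,100 × 2 × 4 = 352,800 bytes/s.
After 2.2:1 compression, effective rate ≈ 160363.64 bytes/s.
Capacity = 512 × 1,000,000 = 512,000,000 bytes.
512,000,000 / effective rate ≈ 3192.74 s → 53 minutes.

53 minutes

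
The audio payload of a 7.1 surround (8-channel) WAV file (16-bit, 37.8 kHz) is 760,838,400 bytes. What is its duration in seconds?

1,258 seconds

Byte rate = 37,800 × 2 × 8 = 604,800 bytes/s.
Duration = 760,838,400 / 604,800 = 1,258 s.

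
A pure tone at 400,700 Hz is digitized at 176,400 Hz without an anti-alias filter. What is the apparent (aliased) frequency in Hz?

Nyquist = 176,400/2 = 88,200 Hz; 400,700 Hz exceeds it.
Alias = |400,700 − 2×176,400| = |400,700 − 352,800| = 47,900 Hz.

47,900 Hz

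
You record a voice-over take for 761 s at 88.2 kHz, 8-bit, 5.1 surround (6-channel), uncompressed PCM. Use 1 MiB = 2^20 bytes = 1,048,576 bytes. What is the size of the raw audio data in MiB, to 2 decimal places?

Bytes = 88,200 samples/s × 761 s × 1 bytes/sample × 6 ch = 402,721,200 bytes.
402,721,200 / 1,048,576 = 384.06 MiB.

384.06 MiB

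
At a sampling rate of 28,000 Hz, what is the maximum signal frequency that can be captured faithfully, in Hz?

Nyquist frequency = sample rate / 2 = 28,000 / 2 = 14,000 Hz.

14,000 Hz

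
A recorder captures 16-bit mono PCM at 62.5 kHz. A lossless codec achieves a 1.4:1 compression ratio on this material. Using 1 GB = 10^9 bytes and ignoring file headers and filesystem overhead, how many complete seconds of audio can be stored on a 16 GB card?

Uncompressed byte rate = 62,500 × 2 × 1 = 125,000 bytes/s.
After 1.4:1 compression, effective rate ≈ 89285.71 bytes/s.
Capacity = 16 × 1,000,000,000 = 16,000,000,000 bytes.
16,000,000,000 / effective rate ≈ 179200 s → 179,200 seconds.

179,200 seconds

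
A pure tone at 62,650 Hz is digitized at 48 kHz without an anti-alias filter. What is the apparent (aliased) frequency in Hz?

Nyquist = 48,000/2 = 24,000 Hz; 62,650 Hz exceeds it.
Alias = |62,650 − 1×48,000| = |62,650 − 48,000| = 14,650 Hz.

14,650 Hz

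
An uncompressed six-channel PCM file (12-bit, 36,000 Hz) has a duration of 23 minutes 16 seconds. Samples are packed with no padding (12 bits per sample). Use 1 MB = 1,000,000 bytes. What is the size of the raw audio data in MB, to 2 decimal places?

Duration = 23 minutes 16 seconds = 1,396 s.
Bits = 36,000 × 1,396 × 12 × 6 = 3,618,432,000 bits = 452,304,000 bytes.
452,304,000 / 1,000,000 = 452.30 MB.

452.30 MB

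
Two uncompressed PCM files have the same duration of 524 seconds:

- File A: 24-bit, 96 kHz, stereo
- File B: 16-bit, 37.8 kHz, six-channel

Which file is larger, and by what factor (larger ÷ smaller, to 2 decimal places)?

File A, by a factor of 1.27

File A: 96,000 × 3 × 2 = 576,000 bytes/s.
File B: 37,800 × 2 × 6 = 453,600 bytes/s.
File A is larger; ratio = 301,824,000 / 237,686,400 = 1.27.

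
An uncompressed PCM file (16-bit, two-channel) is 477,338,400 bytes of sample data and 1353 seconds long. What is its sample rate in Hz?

Bytes = sample_rate × seconds × bytes_per_sample × channels.
sample_rate = 477,338,400 / (1,353 × 2 × 2) = 477,338,400 / 5,412 = 88,200 Hz.

88,200 Hz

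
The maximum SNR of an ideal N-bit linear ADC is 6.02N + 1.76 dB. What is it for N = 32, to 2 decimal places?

6.02 × 32 + 1.76 = 194.40 dB.

194.40 dB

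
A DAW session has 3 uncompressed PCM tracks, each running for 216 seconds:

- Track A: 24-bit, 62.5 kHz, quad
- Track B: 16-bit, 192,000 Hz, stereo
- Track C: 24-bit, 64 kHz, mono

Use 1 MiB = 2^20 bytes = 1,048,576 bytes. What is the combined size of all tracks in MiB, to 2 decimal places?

352.25 MiB

Track A: 62,500 × 216 × 3 × 4 = 162,000,000 bytes.
Track B: 192,000 × 216 × 2 × 2 = 165,888,000 bytes.
Track C: 64,000 × 216 × 3 × 1 = 41,472,000 bytes.
Total = 369,360,000 bytes = 352.25 MiB.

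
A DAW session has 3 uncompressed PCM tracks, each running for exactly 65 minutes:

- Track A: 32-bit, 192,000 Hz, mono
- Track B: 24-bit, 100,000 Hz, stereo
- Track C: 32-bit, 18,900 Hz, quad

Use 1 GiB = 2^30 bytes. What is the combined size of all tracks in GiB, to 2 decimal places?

exactly 65 minutes = 3,900 s.
Track A: 192,000 × 3,900 × 4 × 1 = 2,995,200,000 bytes.
Track B: 100,000 × 3,900 × 3 × 2 = 2,340,000,000 bytes.
Track C: 18,900 × 3,900 × 4 × 4 = 1,179,360,000 bytes.
Total = 6,514,560,000 bytes = 6.07 GiB.

6.07 GiB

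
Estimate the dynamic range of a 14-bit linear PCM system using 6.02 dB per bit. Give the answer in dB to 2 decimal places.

14 × 6.02 = 84.28 dB.

84.28 dB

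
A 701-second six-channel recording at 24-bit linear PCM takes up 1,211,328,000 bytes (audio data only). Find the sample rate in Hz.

96,000 Hz

Bytes = sample_rate × seconds × bytes_per_sample × channels.
sample_rate = 1,211,328,000 / (701 × 3 × 6) = 1,211,328,000 / 12,618 = 96,000 Hz.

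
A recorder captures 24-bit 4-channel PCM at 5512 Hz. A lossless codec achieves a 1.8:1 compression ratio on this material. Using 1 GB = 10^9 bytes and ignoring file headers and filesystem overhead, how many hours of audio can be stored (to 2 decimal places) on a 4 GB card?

30.24 hours

Uncompressed byte rate = 5,512 × 3 × 4 = 66,144 bytes/s.
After 1.8:1 compression, effective rate ≈ 36746.67 bytes/s.
Capacity = 4 × 1,000,000,000 = 4,000,000,000 bytes.
4,000,000,000 / effective rate ≈ 108853.41 s → 30.24 hours.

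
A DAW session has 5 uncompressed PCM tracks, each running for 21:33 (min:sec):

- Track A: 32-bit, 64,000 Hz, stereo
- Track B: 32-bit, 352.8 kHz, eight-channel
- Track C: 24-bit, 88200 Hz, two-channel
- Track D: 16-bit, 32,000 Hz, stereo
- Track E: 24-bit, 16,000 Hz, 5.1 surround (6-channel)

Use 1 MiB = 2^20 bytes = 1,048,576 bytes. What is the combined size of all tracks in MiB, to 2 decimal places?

21:33 (min:sec) = 1,293 s.
Track A: 64,000 × 1,293 × 4 × 2 = 662,016,000 bytes.
Track B: 352,800 × 1,293 × 4 × 8 = 14,597,452,800 bytes.
Track C: 88,200 × 1,293 × 3 × 2 = 684,255,600 bytes.
Track D: 32,000 × 1,293 × 2 × 2 = 165,504,000 bytes.
Track E: 16,000 × 1,293 × 3 × 6 = 372,384,000 bytes.
Total = 16,481,612,400 bytes = 15718.09 MiB.

15718.09 MiB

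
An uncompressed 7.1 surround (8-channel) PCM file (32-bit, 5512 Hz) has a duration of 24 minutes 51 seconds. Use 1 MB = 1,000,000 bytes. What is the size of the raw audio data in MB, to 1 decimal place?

Duration = 24 minutes 51 seconds = 1,491 s.
Bytes = 5,512 samples/s × 1,491 s × 4 bytes/sample × 8 ch = 262,988,544 bytes.
262,988,544 / 1,000,000 = 263.0 MB.

263.0 MB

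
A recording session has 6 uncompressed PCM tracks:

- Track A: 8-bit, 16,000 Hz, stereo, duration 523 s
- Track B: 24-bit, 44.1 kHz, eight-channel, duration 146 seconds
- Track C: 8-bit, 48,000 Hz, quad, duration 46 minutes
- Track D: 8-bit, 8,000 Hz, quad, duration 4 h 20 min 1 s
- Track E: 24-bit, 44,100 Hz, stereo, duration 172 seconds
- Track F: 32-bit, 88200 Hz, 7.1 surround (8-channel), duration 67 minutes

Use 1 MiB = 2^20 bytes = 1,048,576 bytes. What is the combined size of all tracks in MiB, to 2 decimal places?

12008.64 MiB

Track A: 16,000 × 523 × 1 × 2 = 16,736,000 bytes.
Track B: 44,100 × 146 × 3 × 8 = 154,526,400 bytes.
Track C: 46 minutes = 2,760 s; 48,000 × 2,760 × 1 × 4 = 529,920,000 bytes.
Track D: 4 h 20 min 1 s = 15,601 s; 8,000 × 15,601 × 1 × 4 = 499,232,000 bytes.
Track E: 44,100 × 172 × 3 × 2 = 45,511,200 bytes.
Track F: 67 minutes = 4,020 s; 88,200 × 4,020 × 4 × 8 = 11,346,048,000 bytes.
Total = 12,591,973,600 bytes = 12008.64 MiB.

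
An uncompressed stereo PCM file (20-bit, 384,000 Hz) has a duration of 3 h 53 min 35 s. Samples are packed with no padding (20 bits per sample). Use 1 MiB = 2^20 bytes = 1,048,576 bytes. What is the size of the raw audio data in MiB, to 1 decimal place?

25662.2 MiB

Duration = 3 h 53 min 35 s = 14,015 s.
Bits = 384,000 × 14,015 × 20 × 2 = 215,270,400,000 bits = 26,908,800,000 bytes.
26,908,800,000 / 1,048,576 = 25662.2 MiB.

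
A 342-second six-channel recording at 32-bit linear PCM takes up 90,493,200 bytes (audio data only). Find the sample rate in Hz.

Bytes = sample_rate × seconds × bytes_per_sample × channels.
sample_rate = 90,493,200 / (342 × 4 × 6) = 90,493,200 / 8,208 = 11,025 Hz.

11,025 Hz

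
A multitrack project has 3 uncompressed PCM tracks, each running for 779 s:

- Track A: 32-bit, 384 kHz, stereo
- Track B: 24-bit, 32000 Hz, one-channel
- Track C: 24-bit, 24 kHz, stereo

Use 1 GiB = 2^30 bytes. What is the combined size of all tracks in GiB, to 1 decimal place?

Track A: 384,000 × 779 × 4 × 2 = 2,393,088,000 bytes.
Track B: 32,000 × 779 × 3 × 1 = 74,784,000 bytes.
Track C: 24,000 × 779 × 3 × 2 = 112,176,000 bytes.
Total = 2,580,048,000 bytes = 2.4 GiB.

2.4 GiB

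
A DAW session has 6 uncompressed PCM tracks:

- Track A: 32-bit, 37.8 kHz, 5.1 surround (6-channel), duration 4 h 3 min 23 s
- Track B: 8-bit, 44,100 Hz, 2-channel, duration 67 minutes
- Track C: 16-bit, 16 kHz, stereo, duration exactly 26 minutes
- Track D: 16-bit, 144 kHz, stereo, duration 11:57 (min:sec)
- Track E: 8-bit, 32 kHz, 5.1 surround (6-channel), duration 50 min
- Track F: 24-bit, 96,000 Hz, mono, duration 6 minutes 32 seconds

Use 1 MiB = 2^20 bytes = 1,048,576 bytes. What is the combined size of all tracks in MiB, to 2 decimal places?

14118.32 MiB

Track A: 4 h 3 min 23 s = 14,603 s; 37,800 × 14,603 × 4 × 6 = 13,247,841,600 bytes.
Track B: 67 minutes = 4,020 s; 44,100 × 4,020 × 1 × 2 = 354,564,000 bytes.
Track C: exactly 26 minutes = 1,560 s; 16,000 × 1,560 × 2 × 2 = 99,840,000 bytes.
Track D: 11:57 (min:sec) = 717 s; 144,000 × 717 × 2 × 2 = 412,992,000 bytes.
Track E: 50 min = 3,000 s; 32,000 × 3,000 × 1 × 6 = 576,000,000 bytes.
Track F: 6 minutes 32 seconds = 392 s; 96,000 × 392 × 3 × 1 = 112,896,000 bytes.
Total = 14,804,133,600 bytes = 14118.32 MiB.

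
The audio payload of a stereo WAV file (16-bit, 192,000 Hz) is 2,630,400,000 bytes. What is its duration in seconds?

Byte rate = 192,000 × 2 × 2 = 768,000 bytes/s.
Duration = 2,630,400,000 / 768,000 = 3,425 s.

3,425 seconds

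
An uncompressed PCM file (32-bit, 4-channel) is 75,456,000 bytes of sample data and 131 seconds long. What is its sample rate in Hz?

Bytes = sample_rate × seconds × bytes_per_sample × channels.
sample_rate = 75,456,000 / (131 × 4 × 4) = 75,456,000 / 2,096 = 36,000 Hz.

36,000 Hz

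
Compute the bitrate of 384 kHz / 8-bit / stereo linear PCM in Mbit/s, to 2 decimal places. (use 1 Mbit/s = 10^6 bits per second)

6.14 Mbit/s

Bit rate = 384,000 × 8 × 2 = 6,144,000 bits/s.
= 6.14 Mbit/s.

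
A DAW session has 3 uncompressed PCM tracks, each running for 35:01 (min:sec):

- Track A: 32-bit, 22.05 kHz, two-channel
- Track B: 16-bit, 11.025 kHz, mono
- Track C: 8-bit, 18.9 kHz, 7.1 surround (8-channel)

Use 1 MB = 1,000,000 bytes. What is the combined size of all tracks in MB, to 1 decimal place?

734.6 MB

35:01 (min:sec) = 2,101 s.
Track A: 22,050 × 2,101 × 4 × 2 = 370,616,400 bytes.
Track B: 11,025 × 2,101 × 2 × 1 = 46,327,050 bytes.
Track C: 18,900 × 2,101 × 1 × 8 = 317,671,200 bytes.
Total = 734,614,650 bytes = 734.6 MB.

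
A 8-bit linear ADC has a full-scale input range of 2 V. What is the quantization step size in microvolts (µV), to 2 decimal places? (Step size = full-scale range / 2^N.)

7812.50 µV

2 V / 2^8 = 2 / 256 V = 7812.50 µV.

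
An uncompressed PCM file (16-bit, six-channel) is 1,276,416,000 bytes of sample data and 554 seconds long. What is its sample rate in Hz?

192,000 Hz

Bytes = sample_rate × seconds × bytes_per_sample × channels.
sample_rate = 1,276,416,000 / (554 × 2 × 6) = 1,276,416,000 / 6,648 = 192,000 Hz.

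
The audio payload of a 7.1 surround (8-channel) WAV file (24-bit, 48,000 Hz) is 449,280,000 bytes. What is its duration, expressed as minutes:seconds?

6:30

Byte rate = 48,000 × 3 × 8 = 1,152,000 bytes/s.
Duration = 449,280,000 / 1,152,000 = 390 s.
390 s = 6:30.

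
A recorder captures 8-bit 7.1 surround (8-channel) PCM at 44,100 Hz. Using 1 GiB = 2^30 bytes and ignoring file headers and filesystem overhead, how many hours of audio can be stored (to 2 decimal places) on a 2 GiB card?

1.69 hours

Uncompressed byte rate = 44,100 × 1 × 8 = 352,800 bytes/s.
Capacity = 2 × 1,073,741,824 = 2,147,483,648 bytes.
2,147,483,648 / 352,800 ≈ 6086.97 s → 1.69 hours.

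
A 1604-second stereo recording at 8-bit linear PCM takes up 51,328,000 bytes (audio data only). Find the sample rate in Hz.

16,000 Hz

Bytes = sample_rate × seconds × bytes_per_sample × channels.
sample_rate = 51,328,000 / (1,604 × 1 × 2) = 51,328,000 / 3,208 = 16,000 Hz.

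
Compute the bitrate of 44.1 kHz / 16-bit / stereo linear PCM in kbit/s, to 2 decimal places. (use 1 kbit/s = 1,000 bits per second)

1411.20 kbit/s

Bit rate = 44,100 × 16 × 2 = 1,411,200 bits/s.
= 1411.20 kbit/s.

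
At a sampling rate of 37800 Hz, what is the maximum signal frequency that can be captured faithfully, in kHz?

Nyquist frequency = sample rate / 2 = 37,800 / 2 = 18.9 kHz.

18.9 kHz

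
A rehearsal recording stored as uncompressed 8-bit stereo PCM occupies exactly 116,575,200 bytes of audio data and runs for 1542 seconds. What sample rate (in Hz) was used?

Bytes = sample_rate × seconds × bytes_per_sample × channels.
sample_rate = 116,575,200 / (1,542 × 1 × 2) = 116,575,200 / 3,084 = 37,800 Hz.

37,800 Hz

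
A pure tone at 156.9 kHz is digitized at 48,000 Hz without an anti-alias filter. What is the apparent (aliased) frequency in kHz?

Nyquist = 48,000/2 = 24,000 Hz; 156,900 Hz exceeds it.
Alias = |156,900 − 3×48,000| = |156,900 − 144,000| = 12,900 Hz = 12.9 kHz.

12.9 kHz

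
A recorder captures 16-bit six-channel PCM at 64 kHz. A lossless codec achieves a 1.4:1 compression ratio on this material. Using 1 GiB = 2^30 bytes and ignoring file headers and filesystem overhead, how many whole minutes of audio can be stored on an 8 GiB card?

Uncompressed byte rate = 64,000 × 2 × 6 = 768,000 bytes/s.
After 1.4:1 compression, effective rate ≈ 548571.43 bytes/s.
Capacity = 8 × 1,073,741,824 = 8,589,934,592 bytes.
8,589,934,592 / effective rate ≈ 15658.73 s → 260 minutes.

260 minutes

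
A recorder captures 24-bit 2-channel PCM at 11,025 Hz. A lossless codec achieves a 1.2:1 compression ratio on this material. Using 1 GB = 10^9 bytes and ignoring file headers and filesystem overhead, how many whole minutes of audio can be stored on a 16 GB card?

4,837 minutes

Uncompressed byte rate = 11,025 × 3 × 2 = 66,150 bytes/s.
After 1.2:1 compression, effective rate ≈ 55125 bytes/s.
Capacity = 16 × 1,000,000,000 = 16,000,000,000 bytes.
16,000,000,000 / effective rate ≈ 290249.43 s → 4,837 minutes.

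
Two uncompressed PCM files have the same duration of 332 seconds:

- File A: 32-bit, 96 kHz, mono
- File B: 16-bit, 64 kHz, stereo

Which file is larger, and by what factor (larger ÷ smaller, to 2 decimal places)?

File A, by a factor of 1.50

File A: 96,000 × 4 × 1 = 384,000 bytes/s.
File B: 64,000 × 2 × 2 = 256,000 bytes/s.
File A is larger; ratio = 127,488,000 / 84,992,000 = 1.50.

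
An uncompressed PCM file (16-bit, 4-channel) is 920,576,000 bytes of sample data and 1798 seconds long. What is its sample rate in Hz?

64,000 Hz

Bytes = sample_rate × seconds × bytes_per_sample × channels.
sample_rate = 920,576,000 / (1,798 × 2 × 4) = 920,576,000 / 14,384 = 64,000 Hz.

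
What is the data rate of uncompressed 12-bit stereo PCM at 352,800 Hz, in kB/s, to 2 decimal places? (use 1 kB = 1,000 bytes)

Bit rate = 352,800 × 12 × 2 = 8,467,200 bits/s.
8,467,200 / 8 = 1,058,400 B/s = 1058.40 kB/s.

1058.40 kB/s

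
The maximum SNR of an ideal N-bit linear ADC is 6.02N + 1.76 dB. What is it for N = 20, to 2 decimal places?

122.16 dB

6.02 × 20 + 1.76 = 122.16 dB.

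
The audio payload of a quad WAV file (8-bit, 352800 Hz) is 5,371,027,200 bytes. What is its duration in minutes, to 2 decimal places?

Byte rate = 352,800 × 1 × 4 = 1,411,200 bytes/s.
Duration = 5,371,027,200 / 1,411,200 = 3,806 s.
3,806 s / 60 = 63.43 minutes.

63.43 minutes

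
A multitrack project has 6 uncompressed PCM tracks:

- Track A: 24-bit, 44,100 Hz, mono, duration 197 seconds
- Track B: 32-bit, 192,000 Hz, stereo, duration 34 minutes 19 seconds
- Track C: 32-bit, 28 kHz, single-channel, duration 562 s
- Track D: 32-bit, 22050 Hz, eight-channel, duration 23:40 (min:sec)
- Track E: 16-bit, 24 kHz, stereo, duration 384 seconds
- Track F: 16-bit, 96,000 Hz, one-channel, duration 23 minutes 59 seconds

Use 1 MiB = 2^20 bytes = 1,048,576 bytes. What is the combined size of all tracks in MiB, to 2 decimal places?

4355.18 MiB

Track A: 44,100 × 197 × 3 × 1 = 26,063,100 bytes.
Track B: 34 minutes 19 seconds = 2,059 s; 192,000 × 2,059 × 4 × 2 = 3,162,624,000 bytes.
Track C: 28,000 × 562 × 4 × 1 = 62,944,000 bytes.
Track D: 23:40 (min:sec) = 1,420 s; 22,050 × 1,420 × 4 × 8 = 1,001,952,000 bytes.
Track E: 24,000 × 384 × 2 × 2 = 36,864,000 bytes.
Track F: 23 minutes 59 seconds = 1,439 s; 96,000 × 1,439 × 2 × 1 = 276,288,000 bytes.
Total = 4,566,735,100 bytes = 4355.18 MiB.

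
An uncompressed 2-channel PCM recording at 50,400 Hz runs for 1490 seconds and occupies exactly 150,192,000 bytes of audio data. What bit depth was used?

Bytes per sample = 150,192,000 / (50,400 × 1,490 × 2) = 150,192,000 / 150,192,000 = 1.
Bit depth = 1 × 8 = 8 bits.

8 bits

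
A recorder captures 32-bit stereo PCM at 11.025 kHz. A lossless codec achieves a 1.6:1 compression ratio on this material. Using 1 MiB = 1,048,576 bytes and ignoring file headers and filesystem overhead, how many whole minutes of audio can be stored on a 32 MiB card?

10 minutes

Uncompressed byte rate = 11,025 × 4 × 2 = 88,200 bytes/s.
After 1.6:1 compression, effective rate ≈ 55125 bytes/s.
Capacity = 32 × 1,048,576 = 33,554,432 bytes.
33,554,432 / effective rate ≈ 608.7 s → 10 minutes.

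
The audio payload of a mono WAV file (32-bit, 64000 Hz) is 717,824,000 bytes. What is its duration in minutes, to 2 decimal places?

46.73 minutes

Byte rate = 64,000 × 4 × 1 = 256,000 bytes/s.
Duration = 717,824,000 / 256,000 = 2,804 s.
2,804 s / 60 = 46.73 minutes.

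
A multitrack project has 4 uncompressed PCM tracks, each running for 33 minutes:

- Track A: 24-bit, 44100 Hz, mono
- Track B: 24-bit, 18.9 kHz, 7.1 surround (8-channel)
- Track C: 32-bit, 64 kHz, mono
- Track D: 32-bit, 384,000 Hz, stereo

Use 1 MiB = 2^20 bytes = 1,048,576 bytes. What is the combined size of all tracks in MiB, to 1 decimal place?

7390.5 MiB

33 minutes = 1,980 s.
Track A: 44,100 × 1,980 × 3 × 1 = 261,954,000 bytes.
Track B: 18,900 × 1,980 × 3 × 8 = 898,128,000 bytes.
Track C: 64,000 × 1,980 × 4 × 1 = 506,880,000 bytes.
Track D: 384,000 × 1,980 × 4 × 2 = 6,082,560,000 bytes.
Total = 7,749,522,000 bytes = 7390.5 MiB.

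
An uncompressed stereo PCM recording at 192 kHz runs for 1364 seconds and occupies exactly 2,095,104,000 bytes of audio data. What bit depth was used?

Bytes per sample = 2,095,104,000 / (192,000 × 1,364 × 2) = 2,095,104,000 / 523,776,000 = 4.
Bit depth = 4 × 8 = 32 bits.

32 bits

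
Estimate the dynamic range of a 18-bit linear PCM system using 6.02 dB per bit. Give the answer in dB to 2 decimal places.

18 × 6.02 = 108.36 dB.

108.36 dB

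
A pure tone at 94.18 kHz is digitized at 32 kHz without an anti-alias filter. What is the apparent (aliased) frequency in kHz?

Nyquist = 32,000/2 = 16,000 Hz; 94,180 Hz exceeds it.
Alias = |94,180 − 3×32,000| = |94,180 − 96,000| = 1,820 Hz = 1.82 kHz.

1.82 kHz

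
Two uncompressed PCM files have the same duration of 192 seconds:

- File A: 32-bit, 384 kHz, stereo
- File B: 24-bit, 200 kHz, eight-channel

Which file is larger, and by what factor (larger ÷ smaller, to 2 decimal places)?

File B, by a factor of 1.56

File A: 384,000 × 4 × 2 = 3,072,000 bytes/s.
File B: 200,000 × 3 × 8 = 4,800,000 bytes/s.
File B is larger; ratio = 921,600,000 / 589,824,000 = 1.56.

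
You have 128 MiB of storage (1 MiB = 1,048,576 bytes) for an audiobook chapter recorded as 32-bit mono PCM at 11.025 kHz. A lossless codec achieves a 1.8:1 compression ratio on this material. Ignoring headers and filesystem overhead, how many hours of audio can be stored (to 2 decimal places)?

1.52 hours

Uncompressed byte rate = 11,025 × 4 × 1 = 44,100 bytes/s.
After 1.8:1 compression, effective rate ≈ 24500 bytes/s.
Capacity = 128 × 1,048,576 = 134,217,728 bytes.
134,217,728 / effective rate ≈ 5478.27 s → 1.52 hours.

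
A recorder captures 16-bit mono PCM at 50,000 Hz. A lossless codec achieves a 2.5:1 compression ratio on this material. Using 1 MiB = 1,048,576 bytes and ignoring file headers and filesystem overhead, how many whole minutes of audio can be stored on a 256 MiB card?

Uncompressed byte rate = 50,000 × 2 × 1 = 100,000 bytes/s.
After 2.5:1 compression, effective rate ≈ 40000 bytes/s.
Capacity = 256 × 1,048,576 = 268,435,456 bytes.
268,435,456 / effective rate ≈ 6710.89 s → 111 minutes.

111 minutes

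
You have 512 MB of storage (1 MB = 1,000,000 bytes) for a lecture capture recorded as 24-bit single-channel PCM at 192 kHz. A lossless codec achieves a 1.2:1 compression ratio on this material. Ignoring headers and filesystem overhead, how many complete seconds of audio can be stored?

1,066 seconds

Uncompressed byte rate = 192,000 × 3 × 1 = 576,000 bytes/s.
After 1.2:1 compression, effective rate ≈ 480000 bytes/s.
Capacity = 512 × 1,000,000 = 512,000,000 bytes.
512,000,000 / effective rate ≈ 1066.67 s → 1,066 seconds.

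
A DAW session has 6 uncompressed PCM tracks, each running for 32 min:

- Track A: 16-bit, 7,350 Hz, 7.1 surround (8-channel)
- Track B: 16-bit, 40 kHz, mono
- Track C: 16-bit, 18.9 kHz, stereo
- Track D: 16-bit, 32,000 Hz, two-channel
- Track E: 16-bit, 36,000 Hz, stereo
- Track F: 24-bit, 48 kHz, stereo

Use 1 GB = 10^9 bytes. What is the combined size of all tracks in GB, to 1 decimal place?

1.6 GB

32 min = 1,920 s.
Track A: 7,350 × 1,920 × 2 × 8 = 225,792,000 bytes.
Track B: 40,000 × 1,920 × 2 × 1 = 153,600,000 bytes.
Track C: 18,900 × 1,920 × 2 × 2 = 145,152,000 bytes.
Track D: 32,000 × 1,920 × 2 × 2 = 245,760,000 bytes.
Track E: 36,000 × 1,920 × 2 × 2 = 276,480,000 bytes.
Track F: 48,000 × 1,920 × 3 × 2 = 552,960,000 bytes.
Total = 1,599,744,000 bytes = 1.6 GB.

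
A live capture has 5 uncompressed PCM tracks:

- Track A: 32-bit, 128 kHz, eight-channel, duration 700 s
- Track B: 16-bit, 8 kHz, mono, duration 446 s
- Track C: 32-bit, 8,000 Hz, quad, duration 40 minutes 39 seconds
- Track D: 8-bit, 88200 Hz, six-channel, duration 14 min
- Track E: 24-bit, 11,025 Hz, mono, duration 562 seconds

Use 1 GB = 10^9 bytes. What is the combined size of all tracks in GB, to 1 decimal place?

Track A: 128,000 × 700 × 4 × 8 = 2,867,200,000 bytes.
Track B: 8,000 × 446 × 2 × 1 = 7,136,000 bytes.
Track C: 40 minutes 39 seconds = 2,439 s; 8,000 × 2,439 × 4 × 4 = 312,192,000 bytes.
Track D: 14 min = 840 s; 88,200 × 840 × 1 × 6 = 444,528,000 bytes.
Track E: 11,025 × 562 × 3 × 1 = 18,588,150 bytes.
Total = 3,649,644,150 bytes = 3.6 GB.

3.6 GB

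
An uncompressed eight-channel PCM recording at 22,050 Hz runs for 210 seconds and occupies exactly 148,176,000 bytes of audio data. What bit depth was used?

32 bits

Bytes per sample = 148,176,000 / (22,050 × 210 × 8) = 148,176,000 / 37,044,000 = 4.
Bit depth = 4 × 8 = 32 bits.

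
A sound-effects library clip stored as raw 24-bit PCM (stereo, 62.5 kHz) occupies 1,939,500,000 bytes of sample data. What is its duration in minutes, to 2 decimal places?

Byte rate = 62,500 × 3 × 2 = 375,000 bytes/s.
Duration = 1,939,500,000 / 375,000 = 5,172 s.
5,172 s / 60 = 86.20 minutes.

86.20 minutes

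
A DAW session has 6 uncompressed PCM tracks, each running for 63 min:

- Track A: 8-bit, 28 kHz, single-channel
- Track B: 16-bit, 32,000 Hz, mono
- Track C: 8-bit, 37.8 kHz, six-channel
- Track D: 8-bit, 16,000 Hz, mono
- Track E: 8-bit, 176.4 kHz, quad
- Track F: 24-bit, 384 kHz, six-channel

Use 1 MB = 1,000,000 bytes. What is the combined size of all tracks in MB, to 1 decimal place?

30060.1 MB

63 min = 3,780 s.
Track A: 28,000 × 3,780 × 1 × 1 = 105,840,000 bytes.
Track B: 32,000 × 3,780 × 2 × 1 = 241,920,000 bytes.
Track C: 37,800 × 3,780 × 1 × 6 = 857,304,000 bytes.
Track D: 16,000 × 3,780 × 1 × 1 = 60,480,000 bytes.
Track E: 176,400 × 3,780 × 1 × 4 = 2,667,168,000 bytes.
Track F: 384,000 × 3,780 × 3 × 6 = 26,127,360,000 bytes.
Total = 30,060,072,000 bytes = 30060.1 MB.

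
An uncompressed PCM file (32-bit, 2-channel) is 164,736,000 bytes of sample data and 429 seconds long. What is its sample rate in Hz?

48,000 Hz

Bytes = sample_rate × seconds × bytes_per_sample × channels.
sample_rate = 164,736,000 / (429 × 4 × 2) = 164,736,000 / 3,432 = 48,000 Hz.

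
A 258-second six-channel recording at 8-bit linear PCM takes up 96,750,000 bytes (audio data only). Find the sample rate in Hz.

Bytes = sample_rate × seconds × bytes_per_sample × channels.
sample_rate = 96,750,000 / (258 × 1 × 6) = 96,750,000 / 1,548 = 62,500 Hz.

62,500 Hz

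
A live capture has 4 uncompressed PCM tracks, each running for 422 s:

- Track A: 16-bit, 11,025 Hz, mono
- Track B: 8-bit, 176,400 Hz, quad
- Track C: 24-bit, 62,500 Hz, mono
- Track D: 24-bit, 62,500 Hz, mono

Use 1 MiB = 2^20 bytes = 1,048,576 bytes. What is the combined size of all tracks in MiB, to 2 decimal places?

Track A: 11,025 × 422 × 2 × 1 = 9,305,100 bytes.
Track B: 176,400 × 422 × 1 × 4 = 297,763,200 bytes.
Track C: 62,500 × 422 × 3 × 1 = 79,125,000 bytes.
Track D: 62,500 × 422 × 3 × 1 = 79,125,000 bytes.
Total = 465,318,300 bytes = 443.76 MiB.

443.76 MiB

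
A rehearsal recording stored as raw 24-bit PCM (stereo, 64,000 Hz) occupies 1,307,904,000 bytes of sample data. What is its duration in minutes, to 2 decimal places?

56.77 minutes

Byte rate = 64,000 × 3 × 2 = 384,000 bytes/s.
Duration = 1,307,904,000 / 384,000 = 3,406 s.
3,406 s / 60 = 56.77 minutes.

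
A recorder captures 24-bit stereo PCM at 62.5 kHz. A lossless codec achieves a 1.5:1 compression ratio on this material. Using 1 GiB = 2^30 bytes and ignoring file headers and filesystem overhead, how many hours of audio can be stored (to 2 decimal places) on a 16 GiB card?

19.09 hours

Uncompressed byte rate = 62,500 × 3 × 2 = 375,000 bytes/s.
After 1.5:1 compression, effective rate ≈ 250000 bytes/s.
Capacity = 16 × 1,073,741,824 = 17,179,869,184 bytes.
17,179,869,184 / effective rate ≈ 68719.48 s → 19.09 hours.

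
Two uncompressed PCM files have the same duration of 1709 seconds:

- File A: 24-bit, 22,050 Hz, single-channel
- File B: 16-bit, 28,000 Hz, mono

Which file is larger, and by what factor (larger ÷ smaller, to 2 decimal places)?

File A, by a factor of 1.18

File A: 22,050 × 3 × 1 = 66,150 bytes/s.
File B: 28,000 × 2 × 1 = 56,000 bytes/s.
File A is larger; ratio = 113,050,350 / 95,704,000 = 1.18.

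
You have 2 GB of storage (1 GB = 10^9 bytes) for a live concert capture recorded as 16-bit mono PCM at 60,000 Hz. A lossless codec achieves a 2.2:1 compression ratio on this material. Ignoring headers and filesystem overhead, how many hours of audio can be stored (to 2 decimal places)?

Uncompressed byte rate = 60,000 × 2 × 1 = 120,000 bytes/s.
After 2.2:1 compression, effective rate ≈ 54545.45 bytes/s.
Capacity = 2 × 1,000,000,000 = 2,000,000,000 bytes.
2,000,000,000 / effective rate ≈ 36666.67 s → 10.19 hours.

10.19 hours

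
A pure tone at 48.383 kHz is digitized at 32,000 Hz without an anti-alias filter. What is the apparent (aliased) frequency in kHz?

15.617 kHz

Nyquist = 32,000/2 = 16,000 Hz; 48,383 Hz exceeds it.
Alias = |48,383 − 2×32,000| = |48,383 − 64,000| = 15,617 Hz = 15.617 kHz.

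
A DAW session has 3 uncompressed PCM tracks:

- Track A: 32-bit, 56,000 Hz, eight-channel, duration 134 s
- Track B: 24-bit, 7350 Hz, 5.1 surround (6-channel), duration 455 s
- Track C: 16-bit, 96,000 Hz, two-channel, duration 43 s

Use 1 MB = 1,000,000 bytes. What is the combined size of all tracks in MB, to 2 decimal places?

316.84 MB

Track A: 56,000 × 134 × 4 × 8 = 240,128,000 bytes.
Track B: 7,350 × 455 × 3 × 6 = 60,196,500 bytes.
Track C: 96,000 × 43 × 2 × 2 = 16,512,000 bytes.
Total = 316,836,500 bytes = 316.84 MB.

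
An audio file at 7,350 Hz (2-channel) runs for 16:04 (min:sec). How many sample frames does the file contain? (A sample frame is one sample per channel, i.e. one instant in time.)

7,085,400 sample frames

16:04 (min:sec) = 964 s.
7,350 samples/s × 964 s = 7,085,400 frames.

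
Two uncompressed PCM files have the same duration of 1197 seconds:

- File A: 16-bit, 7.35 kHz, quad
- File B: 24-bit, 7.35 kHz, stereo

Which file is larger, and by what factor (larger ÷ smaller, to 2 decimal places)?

File A: 7,350 × 2 × 4 = 58,800 bytes/s.
File B: 7,350 × 3 × 2 = 44,100 bytes/s.
File A is larger; ratio = 70,383,600 / 52,787,700 = 1.33.

File A, by a factor of 1.33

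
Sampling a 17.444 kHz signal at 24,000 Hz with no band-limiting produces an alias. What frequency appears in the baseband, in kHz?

6.556 kHz

Nyquist = 24,000/2 = 12,000 Hz; 17,444 Hz exceeds it.
Alias = |17,444 − 1×24,000| = |17,444 − 24,000| = 6,556 Hz = 6.556 kHz.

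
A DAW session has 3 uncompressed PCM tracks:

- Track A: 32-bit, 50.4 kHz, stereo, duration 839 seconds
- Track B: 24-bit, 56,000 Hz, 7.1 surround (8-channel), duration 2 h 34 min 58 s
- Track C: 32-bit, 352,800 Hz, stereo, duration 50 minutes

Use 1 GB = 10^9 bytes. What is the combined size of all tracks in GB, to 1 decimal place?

21.3 GB

Track A: 50,400 × 839 × 4 × 2 = 338,284,800 bytes.
Track B: 2 h 34 min 58 s = 9,298 s; 56,000 × 9,298 × 3 × 8 = 12,496,512,000 bytes.
Track C: 50 minutes = 3,000 s; 352,800 × 3,000 × 4 × 2 = 8,467,200,000 bytes.
Total = 21,301,996,800 bytes = 21.3 GB.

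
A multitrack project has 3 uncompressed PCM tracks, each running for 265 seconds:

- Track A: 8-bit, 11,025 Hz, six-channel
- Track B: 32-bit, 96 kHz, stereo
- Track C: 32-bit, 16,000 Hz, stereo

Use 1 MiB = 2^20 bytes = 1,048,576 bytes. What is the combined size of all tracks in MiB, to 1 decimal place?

243.2 MiB

Track A: 11,025 × 265 × 1 × 6 = 17,529,750 bytes.
Track B: 96,000 × 265 × 4 × 2 = 203,520,000 bytes.
Track C: 16,000 × 265 × 4 × 2 = 33,920,000 bytes.
Total = 254,969,750 bytes = 243.2 MiB.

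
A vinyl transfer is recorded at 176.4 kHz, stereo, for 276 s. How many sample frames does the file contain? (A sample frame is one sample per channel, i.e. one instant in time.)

48,686,400 sample frames

176,400 samples/s × 276 s = 48,686,400 frames.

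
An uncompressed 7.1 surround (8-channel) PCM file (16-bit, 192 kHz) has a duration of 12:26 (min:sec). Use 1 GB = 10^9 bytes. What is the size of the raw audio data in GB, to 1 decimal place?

Duration = 12:26 (min:sec) = 746 s.
Bytes = 192,000 samples/s × 746 s × 2 bytes/sample × 8 ch = 2,291,712,000 bytes.
2,291,712,000 / 1,000,000,000 = 2.3 GB.

2.3 GB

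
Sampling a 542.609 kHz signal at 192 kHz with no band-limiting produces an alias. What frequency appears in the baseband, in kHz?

Nyquist = 192,000/2 = 96,000 Hz; 542,609 Hz exceeds it.
Alias = |542,609 − 3×192,000| = |542,609 − 576,000| = 33,391 Hz = 33.391 kHz.

33.391 kHz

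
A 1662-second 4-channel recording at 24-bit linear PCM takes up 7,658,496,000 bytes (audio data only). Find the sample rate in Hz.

384,000 Hz

Bytes = sample_rate × seconds × bytes_per_sample × channels.
sample_rate = 7,658,496,000 / (1,662 × 3 × 4) = 7,658,496,000 / 19,944 = 384,000 Hz.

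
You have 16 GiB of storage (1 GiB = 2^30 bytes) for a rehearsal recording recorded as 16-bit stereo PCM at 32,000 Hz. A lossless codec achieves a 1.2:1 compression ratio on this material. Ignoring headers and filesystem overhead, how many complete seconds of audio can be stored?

161,061 seconds

Uncompressed byte rate = 32,000 × 2 × 2 = 128,000 bytes/s.
After 1.2:1 compression, effective rate ≈ 106666.67 bytes/s.
Capacity = 16 × 1,073,741,824 = 17,179,869,184 bytes.
17,179,869,184 / effective rate ≈ 161061.27 s → 161,061 seconds.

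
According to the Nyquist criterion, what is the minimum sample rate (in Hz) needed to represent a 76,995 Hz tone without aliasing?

Minimum sample rate = 2 × 76,995 Hz = 153,990 Hz.

153,990 Hz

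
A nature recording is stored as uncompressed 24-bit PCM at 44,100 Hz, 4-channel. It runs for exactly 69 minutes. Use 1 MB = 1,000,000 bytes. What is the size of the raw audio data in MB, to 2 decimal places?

2190.89 MB

Duration = exactly 69 minutes = 4,140 s.
Bytes = 44,100 samples/s × 4,140 s × 3 bytes/sample × 4 ch = 2,190,888,000 bytes.
2,190,888,000 / 1,000,000 = 2190.89 MB.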